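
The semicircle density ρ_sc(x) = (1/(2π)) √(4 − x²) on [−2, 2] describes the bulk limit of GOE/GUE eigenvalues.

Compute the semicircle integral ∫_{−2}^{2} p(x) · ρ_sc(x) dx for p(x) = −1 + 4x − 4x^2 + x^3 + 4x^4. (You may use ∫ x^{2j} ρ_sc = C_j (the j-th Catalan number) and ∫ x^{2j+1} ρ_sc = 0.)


Write p(x) = Σ a_i x^i, split into monomials and integrate each against ρ_sc separately.
Using ∫ x^{2j} ρ_sc = C_j = (1/(j+1)) C(2j, j) (Catalan numbers) and ∫ x^{2j+1} ρ_sc = 0 (odd monomials vanish by symmetry):
  i = 0 (even): a_0 · C_{0} = -1 · 1 = -1
  i = 1 (odd): ∫ x^1 ρ_sc = 0 (vanishes)
  i = 2 (even): a_2 · C_{1} = -4 · 1 = -4
  i = 3 (odd): ∫ x^3 ρ_sc = 0 (vanishes)
  i = 4 (even): a_4 · C_{2} = 4 · 2 = 8

Summing the contributions: ∫_{−2}^{2} p(x) ρ_sc(x) dx = (-1) + (-4) + 8 = 3.


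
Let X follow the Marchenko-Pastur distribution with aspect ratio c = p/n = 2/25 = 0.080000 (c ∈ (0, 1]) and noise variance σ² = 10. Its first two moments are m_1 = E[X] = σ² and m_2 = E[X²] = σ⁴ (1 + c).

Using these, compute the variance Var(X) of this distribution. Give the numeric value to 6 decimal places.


m_1 = E[X] = σ² = 10, so m_1² = 100.
m_2 = E[X²] = σ⁴ (1 + c) = 100 · (1 + 0.080000) = 100 · 1.080000 = 108.000000.
(Note m_2 − m_1² simplifies to c · σ⁴ = 0.080000 · 100.)

Var(X) = m_2 − m_1² = 108.000000 − 100 = 8.000000.


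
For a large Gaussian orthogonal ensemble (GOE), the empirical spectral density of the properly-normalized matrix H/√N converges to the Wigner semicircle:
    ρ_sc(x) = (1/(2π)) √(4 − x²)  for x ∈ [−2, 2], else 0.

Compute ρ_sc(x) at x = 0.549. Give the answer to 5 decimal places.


ρ_sc(x) = (1/(2π)) √(4 − x²). With x = 0.549:
  4 − x² = 4 − (0.549)² = 4 − 0.301401 = 3.698599.
  √(4 − x²) = 1.923174.
  1/(2π) = 0.159155.
  ρ_sc(0.549) = 0.159155 · 1.923174 = 0.306083.

Rounded to 5 decimal places: ρ_sc(0.549) ≈ 0.30608.


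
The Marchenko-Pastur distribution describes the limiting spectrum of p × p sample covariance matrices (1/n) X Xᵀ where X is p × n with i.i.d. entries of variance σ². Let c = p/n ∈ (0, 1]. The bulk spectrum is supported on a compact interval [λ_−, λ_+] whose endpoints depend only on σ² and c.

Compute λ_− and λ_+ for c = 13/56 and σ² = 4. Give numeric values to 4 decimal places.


c = 13/56 = 0.232143; √c = 0.481812.
λ_− = σ² (1 − √c)² = 4 · (1 − 0.481812)² = 4 · (0.518188)² = 1.074075.
λ_+ = σ² (1 + √c)² = 4 · (1 + 0.481812)² = 4 · (1.481812)² = 8.783068.

Rounded to 4 decimal places: λ_− ≈ 1.0741, λ_+ ≈ 8.7831.


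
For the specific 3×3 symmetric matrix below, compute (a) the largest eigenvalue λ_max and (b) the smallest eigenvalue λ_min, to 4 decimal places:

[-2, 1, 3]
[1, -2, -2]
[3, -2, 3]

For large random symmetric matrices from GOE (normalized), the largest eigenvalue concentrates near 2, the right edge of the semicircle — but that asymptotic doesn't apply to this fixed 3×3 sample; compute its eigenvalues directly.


Since M is real symmetric, all three eigenvalues are real; they are the roots of det(λI − M) = λ³ − (tr M) λ² + s λ − det M, where s is the sum of the principal 2×2 minors.
tr M = -2 + (-2) + 3 = -1.
s = ((-2)·(-2) − 1²) + ((-2)·3 − 3²) + ((-2)·3 − (-2)²) = 3 + (-15) + (-10) = -22.
det M (expand along row 1) = (-2)·(-10) − 1·9 + 3·4 = 23.
Characteristic polynomial: λ³ + λ² − 22λ − 23 = 0.
Substitute λ = y + (tr M)/3 = y − 0.333333 to remove the quadratic term: y³ + p·y + q = 0 with p = s − (tr M)²/3 = -22.333333 and q = −2(tr M)³/27 + (tr M)·s/3 − det M = -15.592593.
Three real roots ⇒ use the trigonometric (Viète) form: r = 2√(−p/3) = 5.456902, φ = arccos(3q/(p·r)) = arccos(0.383831) = 1.176855 rad.
y_k = r·cos(φ/3 − 2πk/3) for k = 0, 1, 2 gives y = 5.042384, -0.714509, -4.327875.
λ_k = y_k − 0.333333 gives λ = 4.7091, -1.0478, -4.6612 (check: the sum is -1.0000 = tr M).

Hence λ_max = 4.7091 and λ_min = -4.6612.


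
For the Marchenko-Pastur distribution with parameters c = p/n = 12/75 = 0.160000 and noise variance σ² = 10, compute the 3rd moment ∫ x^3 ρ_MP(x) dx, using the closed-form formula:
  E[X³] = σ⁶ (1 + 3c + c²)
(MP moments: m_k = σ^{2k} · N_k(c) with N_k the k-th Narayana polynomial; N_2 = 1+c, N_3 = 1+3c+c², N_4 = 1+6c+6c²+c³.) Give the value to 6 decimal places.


E[X³] = σ⁶ (1 + 3c + c²) (third MP moment). With σ² = 10 (so σ⁶ = 1000) and c = 12/75 = 0.160000: E[X³] = 1000 · (1 + 3·0.160000 + (0.160000)²) = 1000 · 1.505600.

So E[X^3] = 1505.600000.


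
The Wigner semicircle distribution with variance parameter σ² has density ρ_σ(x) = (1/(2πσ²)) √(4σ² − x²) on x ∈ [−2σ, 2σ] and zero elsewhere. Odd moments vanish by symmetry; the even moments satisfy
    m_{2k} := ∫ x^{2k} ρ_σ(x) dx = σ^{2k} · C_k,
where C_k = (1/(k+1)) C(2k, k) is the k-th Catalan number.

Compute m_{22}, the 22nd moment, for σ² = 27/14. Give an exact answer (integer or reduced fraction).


By the scaled semicircle moment identity, m_{2k} = σ^{2k} · C_k with k = 11.
C_11 = (1/(k+1)) · C(2k, k) = (1/12) · C(22, 11) = (1/12) · 705432 = 58786.
σ^{2k} = (σ²)^k = (27/14)^11 = 5559060566555523/4049565169664.

Therefore m_{22} = σ^{22} · C_11 = (5559060566555523/4049565169664) · 58786 = 23342495318966641077/289254654976.


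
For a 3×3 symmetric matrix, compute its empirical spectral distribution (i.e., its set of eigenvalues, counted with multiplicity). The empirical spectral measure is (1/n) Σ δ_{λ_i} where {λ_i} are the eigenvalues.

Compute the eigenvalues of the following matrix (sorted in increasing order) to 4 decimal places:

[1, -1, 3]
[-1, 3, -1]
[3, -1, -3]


Since M is real symmetric, all three eigenvalues are real; they are the roots of det(λI − M) = λ³ − (tr M) λ² + s λ − det M, where s is the sum of the principal 2×2 minors.
tr M = 1 + 3 + (-3) = 1.
s = (1·3 − (-1)²) + (1·(-3) − 3²) + (3·(-3) − (-1)²) = 2 + (-12) + (-10) = -20.
det M (expand along row 1) = 1·(-10) − (-1)·6 + 3·(-8) = -28.
Characteristic polynomial: λ³ − λ² − 20λ + 28 = 0.
Substitute λ = y + (tr M)/3 = y + 0.333333 to remove the quadratic term: y³ + p·y + q = 0 with p = s − (tr M)²/3 = -20.333333 and q = −2(tr M)³/27 + (tr M)·s/3 − det M = 21.259259.
Three real roots ⇒ use the trigonometric (Viète) form: r = 2√(−p/3) = 5.206833, φ = arccos(3q/(p·r)) = arccos(-0.602403) = 2.217305 rad.
y_k = r·cos(φ/3 − 2πk/3) for k = 0, 1, 2 gives y = 3.848235, 1.113422, -4.961657.
λ_k = y_k + 0.333333 gives λ = 4.1816, 1.4468, -4.6283 (check: the sum is 1.0000 = tr M).

Eigenvalues sorted in increasing order: [-4.6283, 1.4468, 4.1816].


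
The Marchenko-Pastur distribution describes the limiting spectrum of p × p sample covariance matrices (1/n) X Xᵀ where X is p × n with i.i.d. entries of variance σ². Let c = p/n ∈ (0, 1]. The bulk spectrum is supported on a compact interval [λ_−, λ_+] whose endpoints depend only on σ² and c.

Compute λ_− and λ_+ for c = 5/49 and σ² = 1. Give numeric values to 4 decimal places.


c = 5/49 = 0.102041; √c = 0.319438.
λ_− = σ² (1 − √c)² = 1 · (1 − 0.319438)² = 1 · (0.680562)² = 0.463164.
λ_+ = σ² (1 + √c)² = 1 · (1 + 0.319438)² = 1 · (1.319438)² = 1.740917.

Rounded to 4 decimal places: λ_− ≈ 0.4632, λ_+ ≈ 1.7409.


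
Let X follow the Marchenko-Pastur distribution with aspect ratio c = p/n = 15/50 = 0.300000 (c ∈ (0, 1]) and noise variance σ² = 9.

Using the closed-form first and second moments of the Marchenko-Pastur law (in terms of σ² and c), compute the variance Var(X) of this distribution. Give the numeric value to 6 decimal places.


Recall the MP moments m_1 = E[X] = σ² and m_2 = E[X²] = σ⁴ (1 + c).
m_1 = E[X] = σ² = 9, so m_1² = 81.
m_2 = E[X²] = σ⁴ (1 + c) = 81 · (1 + 0.300000) = 81 · 1.300000 = 105.300000.
(Note m_2 − m_1² simplifies to c · σ⁴ = 0.300000 · 81.)

Var(X) = m_2 − m_1² = 105.300000 − 81 = 24.300000.


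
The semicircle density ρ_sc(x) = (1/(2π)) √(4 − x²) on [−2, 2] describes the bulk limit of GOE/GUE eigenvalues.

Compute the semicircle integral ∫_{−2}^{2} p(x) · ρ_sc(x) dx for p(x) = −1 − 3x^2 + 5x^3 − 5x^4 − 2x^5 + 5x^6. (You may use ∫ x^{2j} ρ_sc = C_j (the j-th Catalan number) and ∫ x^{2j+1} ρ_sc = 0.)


Write p(x) = Σ a_i x^i, split into monomials and integrate each against ρ_sc separately.
Using ∫ x^{2j} ρ_sc = C_j = (1/(j+1)) C(2j, j) (Catalan numbers) and ∫ x^{2j+1} ρ_sc = 0 (odd monomials vanish by symmetry):
  i = 0 (even): a_0 · C_{0} = -1 · 1 = -1
  i = 2 (even): a_2 · C_{1} = -3 · 1 = -3
  i = 3 (odd): ∫ x^3 ρ_sc = 0 (vanishes)
  i = 4 (even): a_4 · C_{2} = -5 · 2 = -10
  i = 5 (odd): ∫ x^5 ρ_sc = 0 (vanishes)
  i = 6 (even): a_6 · C_{3} = 5 · 5 = 25

Summing the contributions: ∫_{−2}^{2} p(x) ρ_sc(x) dx = (-1) + (-3) + (-10) + 25 = 11.


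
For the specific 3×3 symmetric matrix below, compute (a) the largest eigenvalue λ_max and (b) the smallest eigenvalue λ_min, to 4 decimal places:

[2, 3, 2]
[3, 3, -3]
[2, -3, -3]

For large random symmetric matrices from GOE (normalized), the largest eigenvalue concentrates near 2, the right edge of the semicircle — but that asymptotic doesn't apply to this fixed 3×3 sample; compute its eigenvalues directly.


Since M is real symmetric, all three eigenvalues are real; they are the roots of det(λI − M) = λ³ − (tr M) λ² + s λ − det M, where s is the sum of the principal 2×2 minors.
tr M = 2 + 3 + (-3) = 2.
s = (2·3 − 3²) + (2·(-3) − 2²) + (3·(-3) − (-3)²) = -3 + (-10) + (-18) = -31.
det M (expand along row 1) = 2·(-18) − 3·(-3) + 2·(-15) = -57.
Characteristic polynomial: λ³ − 2λ² − 31λ + 57 = 0.
Substitute λ = y + (tr M)/3 = y + 0.666667 to remove the quadratic term: y³ + p·y + q = 0 with p = s − (tr M)²/3 = -32.333333 and q = −2(tr M)³/27 + (tr M)·s/3 − det M = 35.740741.
Three real roots ⇒ use the trigonometric (Viète) form: r = 2√(−p/3) = 6.565905, φ = arccos(3q/(p·r)) = arccos(-0.505056) = 2.100243 rad.
y_k = r·cos(φ/3 − 2πk/3) for k = 0, 1, 2 gives y = 5.021538, 1.152761, -6.174299.
λ_k = y_k + 0.666667 gives λ = 5.6882, 1.8194, -5.5076 (check: the sum is 2.0000 = tr M).

Hence λ_max = 5.6882 and λ_min = -5.5076.


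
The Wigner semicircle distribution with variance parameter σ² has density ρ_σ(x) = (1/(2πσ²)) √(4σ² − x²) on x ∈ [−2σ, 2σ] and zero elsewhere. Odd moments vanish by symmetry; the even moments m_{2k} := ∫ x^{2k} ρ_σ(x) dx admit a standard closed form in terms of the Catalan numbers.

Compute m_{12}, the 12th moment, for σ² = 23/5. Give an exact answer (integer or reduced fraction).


By the scaled semicircle moment identity, m_{2k} = σ^{2k} · C_k with k = 6.
C_6 = (1/(k+1)) · C(2k, k) = (1/7) · C(12, 6) = (1/7) · 924 = 132.
σ^{2k} = (σ²)^k = (23/5)^6 = 148035889/15625.

Therefore m_{12} = σ^{12} · C_6 = (148035889/15625) · 132 = 19540737348/15625.


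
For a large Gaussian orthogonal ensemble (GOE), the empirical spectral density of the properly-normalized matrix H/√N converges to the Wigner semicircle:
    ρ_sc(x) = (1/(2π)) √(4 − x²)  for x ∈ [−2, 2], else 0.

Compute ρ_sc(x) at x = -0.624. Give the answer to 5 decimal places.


ρ_sc(x) = (1/(2π)) √(4 − x²). With x = -0.624:
  4 − x² = 4 − (-0.624)² = 4 − 0.389376 = 3.610624.
  √(4 − x²) = 1.900164.
  1/(2π) = 0.159155.
  ρ_sc(-0.624) = 0.159155 · 1.900164 = 0.302421.

Rounded to 5 decimal places: ρ_sc(-0.624) ≈ 0.30242.


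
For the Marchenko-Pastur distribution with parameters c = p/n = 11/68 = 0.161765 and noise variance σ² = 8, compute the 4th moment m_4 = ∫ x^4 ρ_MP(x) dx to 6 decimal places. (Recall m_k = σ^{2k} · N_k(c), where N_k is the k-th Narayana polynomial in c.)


E[X⁴] = σ⁸ (1 + 6c + 6c² + c³) (fourth MP moment). With σ² = 8 (so σ⁸ = 4096) and c = 11/68 = 0.161765: E[X⁴] = 4096 · (1 + 6·0.161765 + 6·(0.161765)² + (0.161765)³) = 4096 · 2.131828.

So E[X^4] = 8731.968248.


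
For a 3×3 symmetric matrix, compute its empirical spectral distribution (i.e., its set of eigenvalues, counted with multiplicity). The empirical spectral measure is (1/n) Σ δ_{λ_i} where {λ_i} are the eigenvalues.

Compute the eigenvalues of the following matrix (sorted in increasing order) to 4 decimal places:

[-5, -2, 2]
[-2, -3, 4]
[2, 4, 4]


Since M is real symmetric, all three eigenvalues are real; they are the roots of det(λI − M) = λ³ − (tr M) λ² + s λ − det M, where s is the sum of the principal 2×2 minors.
tr M = -5 + (-3) + 4 = -4.
s = ((-5)·(-3) − (-2)²) + ((-5)·4 − 2²) + ((-3)·4 − 4²) = 11 + (-24) + (-28) = -41.
det M (expand along row 1) = (-5)·(-28) − (-2)·(-16) + 2·(-2) = 104.
Characteristic polynomial: λ³ + 4λ² − 41λ − 104 = 0.
Substitute λ = y + (tr M)/3 = y − 1.333333 to remove the quadratic term: y³ + p·y + q = 0 with p = s − (tr M)²/3 = -46.333333 and q = −2(tr M)³/27 + (tr M)·s/3 − det M = -44.592593.
Three real roots ⇒ use the trigonometric (Viète) form: r = 2√(−p/3) = 7.859884, φ = arccos(3q/(p·r)) = arccos(0.367345) = 1.194643 rad.
y_k = r·cos(φ/3 − 2πk/3) for k = 0, 1, 2 gives y = 7.244886, -0.982926, -6.261960.
λ_k = y_k − 1.333333 gives λ = 5.9116, -2.3163, -7.5953 (check: the sum is -4.0000 = tr M).

Eigenvalues sorted in increasing order: [-7.5953, -2.3163, 5.9116].


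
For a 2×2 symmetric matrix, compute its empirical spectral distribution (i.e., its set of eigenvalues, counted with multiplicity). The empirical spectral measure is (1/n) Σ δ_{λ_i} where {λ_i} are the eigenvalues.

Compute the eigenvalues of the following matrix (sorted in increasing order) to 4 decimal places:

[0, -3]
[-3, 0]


Since M is real symmetric, both eigenvalues are real; they are the roots of det(λI − M) = λ² − (tr M) λ + det M.
tr M = 0 + 0 = 0.
det M = 0·0 − (-3)² = 0 − 9 = -9.
Characteristic polynomial: λ² − 9 = 0.
Discriminant Δ = (tr M)² − 4·det M = 0 − (-36) = 36; √Δ = 6.000000.
λ = (tr M ± √Δ)/2 = (0 ± 6.000000)/2, giving (tr M − √Δ)/2 = -3.0000 and (tr M + √Δ)/2 = 3.0000.

Eigenvalues sorted in increasing order: [-3.0000, 3.0000].


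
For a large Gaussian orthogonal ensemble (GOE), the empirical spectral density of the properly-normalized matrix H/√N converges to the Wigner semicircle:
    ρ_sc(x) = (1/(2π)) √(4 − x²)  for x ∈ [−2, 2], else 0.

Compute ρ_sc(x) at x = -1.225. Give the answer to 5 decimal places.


ρ_sc(x) = (1/(2π)) √(4 − x²). With x = -1.225:
  4 − x² = 4 − (-1.225)² = 4 − 1.500625 = 2.499375.
  √(4 − x²) = 1.580941.
  1/(2π) = 0.159155.
  ρ_sc(-1.225) = 0.159155 · 1.580941 = 0.251615.

Rounded to 5 decimal places: ρ_sc(-1.225) ≈ 0.25161.


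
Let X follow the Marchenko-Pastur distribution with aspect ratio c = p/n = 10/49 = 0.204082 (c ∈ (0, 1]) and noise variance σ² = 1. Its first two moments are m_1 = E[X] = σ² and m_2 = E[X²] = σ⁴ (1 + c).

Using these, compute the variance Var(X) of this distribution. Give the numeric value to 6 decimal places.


m_1 = E[X] = σ² = 1, so m_1² = 1.
m_2 = E[X²] = σ⁴ (1 + c) = 1 · (1 + 0.204082) = 1 · 1.204082 = 1.204082.
(Note m_2 − m_1² simplifies to c · σ⁴ = 0.204082 · 1.)

Var(X) = m_2 − m_1² = 1.204082 − 1 = 0.204082.


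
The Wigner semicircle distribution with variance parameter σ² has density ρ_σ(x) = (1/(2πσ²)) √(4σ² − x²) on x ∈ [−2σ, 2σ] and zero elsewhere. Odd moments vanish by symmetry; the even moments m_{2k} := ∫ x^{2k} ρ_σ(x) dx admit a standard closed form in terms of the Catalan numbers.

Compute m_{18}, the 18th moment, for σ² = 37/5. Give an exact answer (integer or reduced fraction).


By the scaled semicircle moment identity, m_{2k} = σ^{2k} · C_k with k = 9.
C_9 = (1/(k+1)) · C(2k, k) = (1/10) · C(18, 9) = (1/10) · 48620 = 4862.
σ^{2k} = (σ²)^k = (37/5)^9 = 129961739795077/1953125.

Therefore m_{18} = σ^{18} · C_9 = (129961739795077/1953125) · 4862 = 631873978883664374/1953125.


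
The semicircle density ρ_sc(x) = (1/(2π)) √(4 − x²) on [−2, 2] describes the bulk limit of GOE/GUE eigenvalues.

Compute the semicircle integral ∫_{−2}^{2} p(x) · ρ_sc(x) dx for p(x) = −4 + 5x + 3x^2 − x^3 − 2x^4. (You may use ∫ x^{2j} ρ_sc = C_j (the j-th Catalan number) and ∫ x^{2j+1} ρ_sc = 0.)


Write p(x) = Σ a_i x^i, split into monomials and integrate each against ρ_sc separately.
Using ∫ x^{2j} ρ_sc = C_j = (1/(j+1)) C(2j, j) (Catalan numbers) and ∫ x^{2j+1} ρ_sc = 0 (odd monomials vanish by symmetry):
  i = 0 (even): a_0 · C_{0} = -4 · 1 = -4
  i = 1 (odd): ∫ x^1 ρ_sc = 0 (vanishes)
  i = 2 (even): a_2 · C_{1} = 3 · 1 = 3
  i = 3 (odd): ∫ x^3 ρ_sc = 0 (vanishes)
  i = 4 (even): a_4 · C_{2} = -2 · 2 = -4

Summing the contributions: ∫_{−2}^{2} p(x) ρ_sc(x) dx = (-4) + 3 + (-4) = -5.


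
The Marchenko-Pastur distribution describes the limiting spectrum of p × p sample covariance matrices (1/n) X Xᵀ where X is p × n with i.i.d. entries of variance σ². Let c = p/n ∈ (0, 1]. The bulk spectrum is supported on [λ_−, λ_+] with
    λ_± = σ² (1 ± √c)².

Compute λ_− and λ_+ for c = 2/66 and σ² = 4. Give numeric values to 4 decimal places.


c = 2/66 = 0.030303; √c = 0.174078.
λ_− = σ² (1 − √c)² = 4 · (1 − 0.174078)² = 4 · (0.825922)² = 2.728591.
λ_+ = σ² (1 + √c)² = 4 · (1 + 0.174078)² = 4 · (1.174078)² = 5.513833.

Rounded to 4 decimal places: λ_− ≈ 2.7286, λ_+ ≈ 5.5138.


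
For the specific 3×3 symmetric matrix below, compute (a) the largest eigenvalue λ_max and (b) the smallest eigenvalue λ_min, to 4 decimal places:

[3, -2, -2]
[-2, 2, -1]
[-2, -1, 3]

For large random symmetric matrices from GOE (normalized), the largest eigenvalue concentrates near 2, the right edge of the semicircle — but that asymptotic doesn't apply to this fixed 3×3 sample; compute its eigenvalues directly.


Since M is real symmetric, all three eigenvalues are real; they are the roots of det(λI − M) = λ³ − (tr M) λ² + s λ − det M, where s is the sum of the principal 2×2 minors.
tr M = 3 + 2 + 3 = 8.
s = (3·2 − (-2)²) + (3·3 − (-2)²) + (2·3 − (-1)²) = 2 + 5 + 5 = 12.
det M (expand along row 1) = 3·5 − (-2)·(-8) + (-2)·6 = -13.
Characteristic polynomial: λ³ − 8λ² + 12λ + 13 = 0.
Substitute λ = y + (tr M)/3 = y + 2.666667 to remove the quadratic term: y³ + p·y + q = 0 with p = s − (tr M)²/3 = -9.333333 and q = −2(tr M)³/27 + (tr M)·s/3 − det M = 7.074074.
Three real roots ⇒ use the trigonometric (Viète) form: r = 2√(−p/3) = 3.527668, φ = arccos(3q/(p·r)) = arccos(-0.644564) = 2.271250 rad.
y_k = r·cos(φ/3 − 2πk/3) for k = 0, 1, 2 gives y = 2.564059, 0.816193, -3.380251.
λ_k = y_k + 2.666667 gives λ = 5.2307, 3.4829, -0.7136 (check: the sum is 8.0000 = tr M).

Hence λ_max = 5.2307 and λ_min = -0.7136.


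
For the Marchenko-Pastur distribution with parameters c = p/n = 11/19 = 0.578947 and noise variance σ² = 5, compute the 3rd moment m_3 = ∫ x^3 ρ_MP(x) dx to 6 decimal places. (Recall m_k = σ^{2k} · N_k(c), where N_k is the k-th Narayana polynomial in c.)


E[X³] = σ⁶ (1 + 3c + c²) (third MP moment). With σ² = 5 (so σ⁶ = 125) and c = 11/19 = 0.578947: E[X³] = 125 · (1 + 3·0.578947 + (0.578947)²) = 125 · 3.072022.

So E[X^3] = 384.002770.


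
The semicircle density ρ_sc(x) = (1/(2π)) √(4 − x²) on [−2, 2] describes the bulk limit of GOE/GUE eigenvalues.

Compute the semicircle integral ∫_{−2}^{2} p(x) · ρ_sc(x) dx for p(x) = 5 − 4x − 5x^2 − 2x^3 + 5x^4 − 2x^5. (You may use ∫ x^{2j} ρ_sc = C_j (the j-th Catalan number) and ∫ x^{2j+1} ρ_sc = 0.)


Write p(x) = Σ a_i x^i, split into monomials and integrate each against ρ_sc separately.
Using ∫ x^{2j} ρ_sc = C_j = (1/(j+1)) C(2j, j) (Catalan numbers) and ∫ x^{2j+1} ρ_sc = 0 (odd monomials vanish by symmetry):
  i = 0 (even): a_0 · C_{0} = 5 · 1 = 5
  i = 1 (odd): ∫ x^1 ρ_sc = 0 (vanishes)
  i = 2 (even): a_2 · C_{1} = -5 · 1 = -5
  i = 3 (odd): ∫ x^3 ρ_sc = 0 (vanishes)
  i = 4 (even): a_4 · C_{2} = 5 · 2 = 10
  i = 5 (odd): ∫ x^5 ρ_sc = 0 (vanishes)

Summing the contributions: ∫_{−2}^{2} p(x) ρ_sc(x) dx = 5 + (-5) + 10 = 10.


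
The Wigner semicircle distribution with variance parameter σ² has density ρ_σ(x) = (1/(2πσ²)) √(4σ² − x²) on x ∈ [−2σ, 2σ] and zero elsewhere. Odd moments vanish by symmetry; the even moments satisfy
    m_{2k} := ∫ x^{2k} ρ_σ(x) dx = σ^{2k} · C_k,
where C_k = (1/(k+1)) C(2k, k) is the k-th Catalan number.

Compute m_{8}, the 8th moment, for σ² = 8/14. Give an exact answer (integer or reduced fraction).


By the scaled semicircle moment identity, m_{2k} = σ^{2k} · C_k with k = 4.
C_4 = (1/(k+1)) · C(2k, k) = (1/5) · C(8, 4) = (1/5) · 70 = 14.
σ^{2k} = (σ²)^k = (8/14)^4 = 256/2401.

Therefore m_{8} = σ^{8} · C_4 = (256/2401) · 14 = 512/343.


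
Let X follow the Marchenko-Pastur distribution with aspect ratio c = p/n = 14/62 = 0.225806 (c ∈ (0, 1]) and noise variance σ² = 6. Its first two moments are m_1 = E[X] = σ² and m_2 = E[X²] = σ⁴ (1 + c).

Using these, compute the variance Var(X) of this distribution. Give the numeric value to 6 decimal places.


m_1 = E[X] = σ² = 6, so m_1² = 36.
m_2 = E[X²] = σ⁴ (1 + c) = 36 · (1 + 0.225806) = 36 · 1.225806 = 44.129032.
(Note m_2 − m_1² simplifies to c · σ⁴ = 0.225806 · 36.)

Var(X) = m_2 − m_1² = 44.129032 − 36 = 8.129032.


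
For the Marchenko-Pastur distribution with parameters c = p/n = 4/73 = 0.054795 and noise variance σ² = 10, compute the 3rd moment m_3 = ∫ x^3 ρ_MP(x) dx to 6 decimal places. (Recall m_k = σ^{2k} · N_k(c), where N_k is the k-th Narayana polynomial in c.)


E[X³] = σ⁶ (1 + 3c + c²) (third MP moment). With σ² = 10 (so σ⁶ = 1000) and c = 4/73 = 0.054795: E[X³] = 1000 · (1 + 3·0.054795 + (0.054795)²) = 1000 · 1.167386.

So E[X^3] = 1167.386001.


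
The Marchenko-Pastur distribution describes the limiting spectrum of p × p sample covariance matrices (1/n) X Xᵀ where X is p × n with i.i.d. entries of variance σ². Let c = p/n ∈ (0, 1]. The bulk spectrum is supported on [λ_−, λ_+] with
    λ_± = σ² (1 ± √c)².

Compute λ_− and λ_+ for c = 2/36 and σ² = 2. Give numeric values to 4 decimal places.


c = 2/36 = 0.055556; √c = 0.235702.
λ_− = σ² (1 − √c)² = 2 · (1 − 0.235702)² = 2 · (0.764298)² = 1.168302.
λ_+ = σ² (1 + √c)² = 2 · (1 + 0.235702)² = 2 · (1.235702)² = 3.053920.

Rounded to 4 decimal places: λ_− ≈ 1.1683, λ_+ ≈ 3.0539.


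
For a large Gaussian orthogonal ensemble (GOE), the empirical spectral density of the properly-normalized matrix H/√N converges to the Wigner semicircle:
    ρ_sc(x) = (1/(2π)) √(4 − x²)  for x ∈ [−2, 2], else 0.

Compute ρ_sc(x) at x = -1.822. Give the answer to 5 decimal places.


ρ_sc(x) = (1/(2π)) √(4 − x²). With x = -1.822:
  4 − x² = 4 − (-1.822)² = 4 − 3.319684 = 0.680316.
  √(4 − x²) = 0.824813.
  1/(2π) = 0.159155.
  ρ_sc(-1.822) = 0.159155 · 0.824813 = 0.131273.

Rounded to 5 decimal places: ρ_sc(-1.822) ≈ 0.13127.


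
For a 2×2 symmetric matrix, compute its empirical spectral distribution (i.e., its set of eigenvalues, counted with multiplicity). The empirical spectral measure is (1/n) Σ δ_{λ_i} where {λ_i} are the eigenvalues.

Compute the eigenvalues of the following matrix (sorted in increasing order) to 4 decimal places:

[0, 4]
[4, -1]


Since M is real symmetric, both eigenvalues are real; they are the roots of det(λI − M) = λ² − (tr M) λ + det M.
tr M = 0 + (-1) = -1.
det M = 0·(-1) − 4² = 0 − 16 = -16.
Characteristic polynomial: λ² + λ − 16 = 0.
Discriminant Δ = (tr M)² − 4·det M = 1 − (-64) = 65; √Δ = 8.062258.
λ = (tr M ± √Δ)/2 = (-1 ± 8.062258)/2, giving (tr M − √Δ)/2 = -4.5311 and (tr M + √Δ)/2 = 3.5311.

Eigenvalues sorted in increasing order: [-4.5311, 3.5311].


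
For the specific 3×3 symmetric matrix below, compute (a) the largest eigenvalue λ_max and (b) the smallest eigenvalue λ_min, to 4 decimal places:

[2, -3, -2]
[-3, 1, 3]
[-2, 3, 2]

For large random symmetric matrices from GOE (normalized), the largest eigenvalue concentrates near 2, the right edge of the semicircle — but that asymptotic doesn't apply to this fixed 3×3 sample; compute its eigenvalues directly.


Since M is real symmetric, all three eigenvalues are real; they are the roots of det(λI − M) = λ³ − (tr M) λ² + s λ − det M, where s is the sum of the principal 2×2 minors.
tr M = 2 + 1 + 2 = 5.
s = (2·1 − (-3)²) + (2·2 − (-2)²) + (1·2 − 3²) = -7 + 0 + (-7) = -14.
det M (expand along row 1) = 2·(-7) − (-3)·0 + (-2)·(-7) = 0.
Characteristic polynomial: λ³ − 5λ² − 14λ = 0.
Substitute λ = y + (tr M)/3 = y + 1.666667 to remove the quadratic term: y³ + p·y + q = 0 with p = s − (tr M)²/3 = -22.333333 and q = −2(tr M)³/27 + (tr M)·s/3 − det M = -32.592593.
Three real roots ⇒ use the trigonometric (Viète) form: r = 2√(−p/3) = 5.456902, φ = arccos(3q/(p·r)) = arccos(0.802307) = 0.639647 rad.
y_k = r·cos(φ/3 − 2πk/3) for k = 0, 1, 2 gives y = 5.333333, -1.666667, -3.666667.
λ_k = y_k + 1.666667 gives λ = 7.0000, 0.0000, -2.0000 (check: the sum is 5.0000 = tr M).

Hence λ_max = 7.0000 and λ_min = -2.0000.


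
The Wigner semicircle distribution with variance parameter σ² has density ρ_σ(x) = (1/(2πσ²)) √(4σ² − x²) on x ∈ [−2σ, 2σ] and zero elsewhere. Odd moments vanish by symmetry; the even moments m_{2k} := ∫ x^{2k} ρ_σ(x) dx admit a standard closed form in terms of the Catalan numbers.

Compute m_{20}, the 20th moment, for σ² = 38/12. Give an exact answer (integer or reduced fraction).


By the scaled semicircle moment identity, m_{2k} = σ^{2k} · C_k with k = 10.
C_10 = (1/(k+1)) · C(2k, k) = (1/11) · C(20, 10) = (1/11) · 184756 = 16796.
σ^{2k} = (σ²)^k = (38/12)^10 = 6131066257801/60466176.

Therefore m_{20} = σ^{20} · C_10 = (6131066257801/60466176) · 16796 = 25744347216506399/15116544.


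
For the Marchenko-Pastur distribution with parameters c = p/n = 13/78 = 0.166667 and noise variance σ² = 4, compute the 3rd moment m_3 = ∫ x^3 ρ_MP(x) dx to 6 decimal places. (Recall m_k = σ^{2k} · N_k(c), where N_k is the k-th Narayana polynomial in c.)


E[X³] = σ⁶ (1 + 3c + c²) (third MP moment). With σ² = 4 (so σ⁶ = 64) and c = 13/78 = 0.166667: E[X³] = 64 · (1 + 3·0.166667 + (0.166667)²) = 64 · 1.527778.

So E[X^3] = 97.777778.


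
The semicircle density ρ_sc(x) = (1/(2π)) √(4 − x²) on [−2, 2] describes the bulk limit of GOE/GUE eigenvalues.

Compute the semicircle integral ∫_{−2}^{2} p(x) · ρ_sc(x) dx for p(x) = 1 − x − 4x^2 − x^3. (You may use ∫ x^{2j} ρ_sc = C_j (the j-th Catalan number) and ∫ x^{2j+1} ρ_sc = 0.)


Write p(x) = Σ a_i x^i, split into monomials and integrate each against ρ_sc separately.
Using ∫ x^{2j} ρ_sc = C_j = (1/(j+1)) C(2j, j) (Catalan numbers) and ∫ x^{2j+1} ρ_sc = 0 (odd monomials vanish by symmetry):
  i = 0 (even): a_0 · C_{0} = 1 · 1 = 1
  i = 1 (odd): ∫ x^1 ρ_sc = 0 (vanishes)
  i = 2 (even): a_2 · C_{1} = -4 · 1 = -4
  i = 3 (odd): ∫ x^3 ρ_sc = 0 (vanishes)

Summing the contributions: ∫_{−2}^{2} p(x) ρ_sc(x) dx = 1 + (-4) = -3.


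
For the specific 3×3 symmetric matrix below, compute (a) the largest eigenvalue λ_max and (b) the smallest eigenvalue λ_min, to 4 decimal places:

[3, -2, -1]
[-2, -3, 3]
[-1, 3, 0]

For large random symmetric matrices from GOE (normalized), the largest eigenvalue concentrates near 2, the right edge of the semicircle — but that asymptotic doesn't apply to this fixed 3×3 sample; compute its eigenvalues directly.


Since M is real symmetric, all three eigenvalues are real; they are the roots of det(λI − M) = λ³ − (tr M) λ² + s λ − det M, where s is the sum of the principal 2×2 minors.
tr M = 3 + (-3) + 0 = 0.
s = (3·(-3) − (-2)²) + (3·0 − (-1)²) + ((-3)·0 − 3²) = -13 + (-1) + (-9) = -23.
det M (expand along row 1) = 3·(-9) − (-2)·3 + (-1)·(-9) = -12.
Characteristic polynomial: λ³ − 23λ + 12 = 0.
Substitute λ = y + (tr M)/3 = y + 0.000000 to remove the quadratic term: y³ + p·y + q = 0 with p = s − (tr M)²/3 = -23.000000 and q = −2(tr M)³/27 + (tr M)·s/3 − det M = 12.000000.
Three real roots ⇒ use the trigonometric (Viète) form: r = 2√(−p/3) = 5.537749, φ = arccos(3q/(p·r)) = arccos(-0.282645) = 1.857347 rad.
y_k = r·cos(φ/3 − 2πk/3) for k = 0, 1, 2 gives y = 4.509899, 0.528144, -5.038043.
λ_k = y_k + 0.000000 gives λ = 4.5099, 0.5281, -5.0380 (check: the sum is 0.0000 = tr M).

Hence λ_max = 4.5099 and λ_min = -5.0380.


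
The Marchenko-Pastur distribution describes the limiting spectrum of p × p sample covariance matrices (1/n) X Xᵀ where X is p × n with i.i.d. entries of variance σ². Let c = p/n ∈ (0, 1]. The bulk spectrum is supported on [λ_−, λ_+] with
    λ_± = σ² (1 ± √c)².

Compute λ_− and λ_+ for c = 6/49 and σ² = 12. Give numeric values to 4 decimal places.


c = 6/49 = 0.122449; √c = 0.349927.
λ_− = σ² (1 − √c)² = 12 · (1 − 0.349927)² = 12 · (0.650073)² = 5.071137.
λ_+ = σ² (1 + √c)² = 12 · (1 + 0.349927)² = 12 · (1.349927)² = 21.867638.

Rounded to 4 decimal places: λ_− ≈ 5.0711, λ_+ ≈ 21.8676.


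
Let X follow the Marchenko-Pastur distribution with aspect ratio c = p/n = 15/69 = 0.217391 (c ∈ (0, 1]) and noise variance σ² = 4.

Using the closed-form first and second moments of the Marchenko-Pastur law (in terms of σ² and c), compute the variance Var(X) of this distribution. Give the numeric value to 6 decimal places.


Recall the MP moments m_1 = E[X] = σ² and m_2 = E[X²] = σ⁴ (1 + c).
m_1 = E[X] = σ² = 4, so m_1² = 16.
m_2 = E[X²] = σ⁴ (1 + c) = 16 · (1 + 0.217391) = 16 · 1.217391 = 19.478261.
(Note m_2 − m_1² simplifies to c · σ⁴ = 0.217391 · 16.)

Var(X) = m_2 − m_1² = 19.478261 − 16 = 3.478261.


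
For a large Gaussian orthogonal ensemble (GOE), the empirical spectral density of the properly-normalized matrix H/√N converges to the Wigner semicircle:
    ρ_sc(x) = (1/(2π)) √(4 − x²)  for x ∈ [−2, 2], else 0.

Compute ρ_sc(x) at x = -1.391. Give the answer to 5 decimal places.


ρ_sc(x) = (1/(2π)) √(4 − x²). With x = -1.391:
  4 − x² = 4 − (-1.391)² = 4 − 1.934881 = 2.065119.
  √(4 − x²) = 1.437052.
  1/(2π) = 0.159155.
  ρ_sc(-1.391) = 0.159155 · 1.437052 = 0.228714.

Rounded to 5 decimal places: ρ_sc(-1.391) ≈ 0.22871.


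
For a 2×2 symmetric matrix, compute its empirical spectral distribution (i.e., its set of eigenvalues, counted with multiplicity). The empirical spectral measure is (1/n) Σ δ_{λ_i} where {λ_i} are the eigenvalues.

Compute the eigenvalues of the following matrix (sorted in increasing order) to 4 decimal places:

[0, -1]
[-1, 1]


Since M is real symmetric, both eigenvalues are real; they are the roots of det(λI − M) = λ² − (tr M) λ + det M.
tr M = 0 + 1 = 1.
det M = 0·1 − (-1)² = 0 − 1 = -1.
Characteristic polynomial: λ² − λ − 1 = 0.
Discriminant Δ = (tr M)² − 4·det M = 1 − (-4) = 5; √Δ = 2.236068.
λ = (tr M ± √Δ)/2 = (1 ± 2.236068)/2, giving (tr M − √Δ)/2 = -0.6180 and (tr M + √Δ)/2 = 1.6180.

Eigenvalues sorted in increasing order: [-0.6180, 1.6180].


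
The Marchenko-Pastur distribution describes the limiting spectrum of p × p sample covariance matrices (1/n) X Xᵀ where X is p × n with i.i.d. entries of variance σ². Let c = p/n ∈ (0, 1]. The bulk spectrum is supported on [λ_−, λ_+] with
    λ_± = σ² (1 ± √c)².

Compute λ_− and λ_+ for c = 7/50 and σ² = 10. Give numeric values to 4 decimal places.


c = 7/50 = 0.140000; √c = 0.374166.
λ_− = σ² (1 − √c)² = 10 · (1 − 0.374166)² = 10 · (0.625834)² = 3.916685.
λ_+ = σ² (1 + √c)² = 10 · (1 + 0.374166)² = 10 · (1.374166)² = 18.883315.

Rounded to 4 decimal places: λ_− ≈ 3.9167, λ_+ ≈ 18.8833.


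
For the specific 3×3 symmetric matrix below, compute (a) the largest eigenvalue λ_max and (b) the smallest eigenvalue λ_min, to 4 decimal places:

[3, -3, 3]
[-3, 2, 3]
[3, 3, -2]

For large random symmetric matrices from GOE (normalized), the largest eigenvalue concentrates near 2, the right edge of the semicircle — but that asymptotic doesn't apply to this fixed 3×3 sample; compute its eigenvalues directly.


Since M is real symmetric, all three eigenvalues are real; they are the roots of det(λI − M) = λ³ − (tr M) λ² + s λ − det M, where s is the sum of the principal 2×2 minors.
tr M = 3 + 2 + (-2) = 3.
s = (3·2 − (-3)²) + (3·(-2) − 3²) + (2·(-2) − 3²) = -3 + (-15) + (-13) = -31.
det M (expand along row 1) = 3·(-13) − (-3)·(-3) + 3·(-15) = -93.
Characteristic polynomial: λ³ − 3λ² − 31λ + 93 = 0.
Substitute λ = y + (tr M)/3 = y + 1.000000 to remove the quadratic term: y³ + p·y + q = 0 with p = s − (tr M)²/3 = -34.000000 and q = −2(tr M)³/27 + (tr M)·s/3 − det M = 60.000000.
Three real roots ⇒ use the trigonometric (Viète) form: r = 2√(−p/3) = 6.733003, φ = arccos(3q/(p·r)) = arccos(-0.786294) = 2.475583 rad.
y_k = r·cos(φ/3 − 2πk/3) for k = 0, 1, 2 gives y = 4.567764, 2.000000, -6.567764.
λ_k = y_k + 1.000000 gives λ = 5.5678, 3.0000, -5.5678 (check: the sum is 3.0000 = tr M).

Hence λ_max = 5.5678 and λ_min = -5.5678.


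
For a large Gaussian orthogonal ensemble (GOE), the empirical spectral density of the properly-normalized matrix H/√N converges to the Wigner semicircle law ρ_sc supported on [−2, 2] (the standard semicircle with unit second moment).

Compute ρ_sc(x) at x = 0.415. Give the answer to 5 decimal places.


ρ_sc(x) = (1/(2π)) √(4 − x²). With x = 0.415:
  4 − x² = 4 − (0.415)² = 4 − 0.172225 = 3.827775.
  √(4 − x²) = 1.956470.
  1/(2π) = 0.159155.
  ρ_sc(0.415) = 0.159155 · 1.956470 = 0.311382.

Rounded to 5 decimal places: ρ_sc(0.415) ≈ 0.31138.


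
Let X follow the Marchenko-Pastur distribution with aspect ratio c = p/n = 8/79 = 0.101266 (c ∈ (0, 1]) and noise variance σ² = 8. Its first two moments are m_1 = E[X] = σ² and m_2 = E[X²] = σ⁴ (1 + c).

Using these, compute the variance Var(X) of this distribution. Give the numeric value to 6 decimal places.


m_1 = E[X] = σ² = 8, so m_1² = 64.
m_2 = E[X²] = σ⁴ (1 + c) = 64 · (1 + 0.101266) = 64 · 1.101266 = 70.481013.
(Note m_2 − m_1² simplifies to c · σ⁴ = 0.101266 · 64.)

Var(X) = m_2 − m_1² = 70.481013 − 64 = 6.481013.


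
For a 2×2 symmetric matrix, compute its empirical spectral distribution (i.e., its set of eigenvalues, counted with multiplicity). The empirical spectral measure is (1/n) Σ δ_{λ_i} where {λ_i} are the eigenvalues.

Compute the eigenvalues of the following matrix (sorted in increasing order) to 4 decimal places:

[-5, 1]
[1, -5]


Since M is real symmetric, both eigenvalues are real; they are the roots of det(λI − M) = λ² − (tr M) λ + det M.
tr M = -5 + (-5) = -10.
det M = (-5)·(-5) − 1² = 25 − 1 = 24.
Characteristic polynomial: λ² + 10λ + 24 = 0.
Discriminant Δ = (tr M)² − 4·det M = 100 − 96 = 4; √Δ = 2.000000.
λ = (tr M ± √Δ)/2 = (-10 ± 2.000000)/2, giving (tr M − √Δ)/2 = -6.0000 and (tr M + √Δ)/2 = -4.0000.

Eigenvalues sorted in increasing order: [-6.0000, -4.0000].


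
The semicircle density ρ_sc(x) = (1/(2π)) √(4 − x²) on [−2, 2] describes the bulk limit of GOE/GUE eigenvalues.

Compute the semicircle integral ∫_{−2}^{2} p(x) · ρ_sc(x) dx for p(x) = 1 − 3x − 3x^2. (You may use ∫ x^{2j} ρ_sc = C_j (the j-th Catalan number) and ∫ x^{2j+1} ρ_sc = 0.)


Write p(x) = Σ a_i x^i, split into monomials and integrate each against ρ_sc separately.
Using ∫ x^{2j} ρ_sc = C_j = (1/(j+1)) C(2j, j) (Catalan numbers) and ∫ x^{2j+1} ρ_sc = 0 (odd monomials vanish by symmetry):
  i = 0 (even): a_0 · C_{0} = 1 · 1 = 1
  i = 1 (odd): ∫ x^1 ρ_sc = 0 (vanishes)
  i = 2 (even): a_2 · C_{1} = -3 · 1 = -3

Summing the contributions: ∫_{−2}^{2} p(x) ρ_sc(x) dx = 1 + (-3) = -2.


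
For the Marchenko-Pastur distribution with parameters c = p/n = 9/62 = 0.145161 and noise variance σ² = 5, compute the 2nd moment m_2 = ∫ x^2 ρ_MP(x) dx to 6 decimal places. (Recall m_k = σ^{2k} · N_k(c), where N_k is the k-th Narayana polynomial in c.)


E[X²] = σ⁴ (1 + c) (second MP moment). With σ² = 5 (so σ⁴ = 25) and c = 9/62 = 0.145161: E[X²] = 25 · (1 + 0.145161) = 25 · 1.145161.

So E[X^2] = 28.629032.


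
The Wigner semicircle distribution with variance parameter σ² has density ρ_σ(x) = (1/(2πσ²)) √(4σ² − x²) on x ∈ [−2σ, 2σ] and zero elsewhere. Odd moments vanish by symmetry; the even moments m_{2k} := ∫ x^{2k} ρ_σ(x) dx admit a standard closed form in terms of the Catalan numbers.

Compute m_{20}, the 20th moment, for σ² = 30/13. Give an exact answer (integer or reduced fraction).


By the scaled semicircle moment identity, m_{2k} = σ^{2k} · C_k with k = 10.
C_10 = (1/(k+1)) · C(2k, k) = (1/11) · C(20, 10) = (1/11) · 184756 = 16796.
σ^{2k} = (σ²)^k = (30/13)^10 = 590490000000000/137858491849.

Therefore m_{20} = σ^{20} · C_10 = (590490000000000/137858491849) · 16796 = 762913080000000000/10604499373.


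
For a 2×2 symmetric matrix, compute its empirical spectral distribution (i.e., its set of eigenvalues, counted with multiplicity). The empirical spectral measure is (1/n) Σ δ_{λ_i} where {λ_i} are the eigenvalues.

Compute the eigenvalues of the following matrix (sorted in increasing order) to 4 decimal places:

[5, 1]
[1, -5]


Since M is real symmetric, both eigenvalues are real; they are the roots of det(λI − M) = λ² − (tr M) λ + det M.
tr M = 5 + (-5) = 0.
det M = 5·(-5) − 1² = -25 − 1 = -26.
Characteristic polynomial: λ² − 26 = 0.
Discriminant Δ = (tr M)² − 4·det M = 0 − (-104) = 104; √Δ = 10.198039.
λ = (tr M ± √Δ)/2 = (0 ± 10.198039)/2, giving (tr M − √Δ)/2 = -5.0990 and (tr M + √Δ)/2 = 5.0990.

Eigenvalues sorted in increasing order: [-5.0990, 5.0990].


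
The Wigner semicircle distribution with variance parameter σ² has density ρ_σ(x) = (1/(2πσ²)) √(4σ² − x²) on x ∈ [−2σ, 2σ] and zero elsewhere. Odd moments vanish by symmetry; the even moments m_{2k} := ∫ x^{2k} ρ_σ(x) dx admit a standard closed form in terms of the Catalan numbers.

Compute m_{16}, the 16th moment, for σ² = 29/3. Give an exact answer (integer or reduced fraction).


By the scaled semicircle moment identity, m_{2k} = σ^{2k} · C_k with k = 8.
C_8 = (1/(k+1)) · C(2k, k) = (1/9) · C(16, 8) = (1/9) · 12870 = 1430.
σ^{2k} = (σ²)^k = (29/3)^8 = 500246412961/6561.

Therefore m_{16} = σ^{16} · C_8 = (500246412961/6561) · 1430 = 715352370534230/6561.


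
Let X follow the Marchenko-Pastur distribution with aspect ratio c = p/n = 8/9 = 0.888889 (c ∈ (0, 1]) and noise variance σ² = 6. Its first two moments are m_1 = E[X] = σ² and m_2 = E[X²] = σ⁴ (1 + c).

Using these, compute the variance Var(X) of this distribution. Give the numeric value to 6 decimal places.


m_1 = E[X] = σ² = 6, so m_1² = 36.
m_2 = E[X²] = σ⁴ (1 + c) = 36 · (1 + 0.888889) = 36 · 1.888889 = 68.000000.
(Note m_2 − m_1² simplifies to c · σ⁴ = 0.888889 · 36.)

Var(X) = m_2 − m_1² = 68.000000 − 36 = 32.000000.


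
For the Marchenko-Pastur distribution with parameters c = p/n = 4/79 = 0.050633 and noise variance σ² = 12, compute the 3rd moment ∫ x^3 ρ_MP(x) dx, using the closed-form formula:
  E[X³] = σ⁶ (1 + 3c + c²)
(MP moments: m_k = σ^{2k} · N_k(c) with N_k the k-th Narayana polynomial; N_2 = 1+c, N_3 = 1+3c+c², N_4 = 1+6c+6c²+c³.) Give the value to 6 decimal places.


E[X³] = σ⁶ (1 + 3c + c²) (third MP moment). With σ² = 12 (so σ⁶ = 1728) and c = 4/79 = 0.050633: E[X³] = 1728 · (1 + 3·0.050633 + (0.050633)²) = 1728 · 1.154462.

So E[X^3] = 1994.911072.
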